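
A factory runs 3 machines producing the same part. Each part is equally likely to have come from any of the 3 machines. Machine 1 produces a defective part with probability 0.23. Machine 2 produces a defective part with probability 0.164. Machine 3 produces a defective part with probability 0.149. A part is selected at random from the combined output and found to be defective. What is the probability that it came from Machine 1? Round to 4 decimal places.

P(defective|M1) = 0.23; P(defective|M2) = 0.164; P(defective|M3) = 0.149.
Prior × likelihood for each source: 0.333333·0.23=0.07667, 0.333333·0.164=0.05467, 0.333333·0.149=0.04967. Summing gives P(defective) = 0.18100.
P(Machine 1 | defective) = 0.07667 / 0.18100 = 0.4236.

Posterior probability ≈ 0.4236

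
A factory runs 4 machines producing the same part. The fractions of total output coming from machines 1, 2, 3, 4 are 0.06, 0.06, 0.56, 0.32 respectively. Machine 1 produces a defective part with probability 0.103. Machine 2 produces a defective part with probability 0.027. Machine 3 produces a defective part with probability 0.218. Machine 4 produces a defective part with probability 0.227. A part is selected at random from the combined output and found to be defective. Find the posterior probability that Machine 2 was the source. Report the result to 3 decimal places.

Tabulate prior·likelihood by source: [1] prior 0.06, lik 0.103, product 0.006180; [2] prior 0.06, lik 0.027, product 0.001620; [3] prior 0.56, lik 0.218, product 0.1221; [4] prior 0.32, lik 0.227, product 0.07264.
Normalizing constant = 0.20252; the posterior for Machine 2 is its product over the sum, 0.001620/0.20252 = 0.008.

Posterior probability ≈ 0.008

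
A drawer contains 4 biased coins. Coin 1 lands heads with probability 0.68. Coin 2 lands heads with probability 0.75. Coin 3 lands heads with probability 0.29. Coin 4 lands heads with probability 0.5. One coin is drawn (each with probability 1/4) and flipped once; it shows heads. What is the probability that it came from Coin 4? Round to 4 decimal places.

P(heads|C1) = 0.68; P(heads|C2) = 0.75; P(heads|C3) = 0.29; P(heads|C4) = 0.5.
Prior × likelihood for each source: 0.25·0.68=0.1700, 0.25·0.75=0.1875, 0.25·0.29=0.07250, 0.25·0.5=0.1250. Summing gives P(heads) = 0.55500.
P(Coin 4 | heads) = 0.1250 / 0.55500 = 0.2252.

Posterior probability ≈ 0.2252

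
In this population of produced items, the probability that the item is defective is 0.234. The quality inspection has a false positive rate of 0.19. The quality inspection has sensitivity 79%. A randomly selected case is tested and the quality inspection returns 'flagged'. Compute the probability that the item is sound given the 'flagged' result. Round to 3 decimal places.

P(¬H | E) ≈ 0.440

Write H for 'the item is defective'. Prior odds H:¬H = 0.234/0.766 = 0.30548. For the 'flagged' outcome, the likelihood ratio is 0.79/0.19 = 4.1579.
Posterior odds = 0.30548 × 4.1579 = 1.2702, so P(H|E) = 1.2702/(1+1.2702) = 0.560. Then P(¬H|E) = 1 − 0.560 = 0.440.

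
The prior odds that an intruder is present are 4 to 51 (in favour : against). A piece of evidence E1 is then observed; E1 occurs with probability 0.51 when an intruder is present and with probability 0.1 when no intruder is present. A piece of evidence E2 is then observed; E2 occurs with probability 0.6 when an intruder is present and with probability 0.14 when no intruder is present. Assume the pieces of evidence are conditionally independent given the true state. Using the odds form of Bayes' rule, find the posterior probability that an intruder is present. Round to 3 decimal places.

Prior odds = 4/51 = 0.078431. In log-odds, ln(0.078431) = -2.5455.
Add log likelihood ratios: ln(5.1000) + ln(4.2857) = 3.0845.
Posterior log-odds = 0.53900, so posterior odds = exp(0.53900) = 1.7143. Converting, P(H|E) = 1.7143/2.7143 = 0.632.

Posterior probability ≈ 0.632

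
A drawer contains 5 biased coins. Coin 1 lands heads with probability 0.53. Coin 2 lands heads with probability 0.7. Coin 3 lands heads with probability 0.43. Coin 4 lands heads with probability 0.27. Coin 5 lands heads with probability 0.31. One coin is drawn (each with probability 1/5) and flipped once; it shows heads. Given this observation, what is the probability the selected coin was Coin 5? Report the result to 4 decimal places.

Posterior probability ≈ 0.1384

Tabulate prior·likelihood by source: [1] prior 0.2, lik 0.53, product 0.1060; [2] prior 0.2, lik 0.7, product 0.1400; [3] prior 0.2, lik 0.43, product 0.08600; [4] prior 0.2, lik 0.27, product 0.05400; [5] prior 0.2, lik 0.31, product 0.06200.
Normalizing constant = 0.44800; the posterior for Coin 5 is its product over the sum, 0.06200/0.44800 = 0.1384.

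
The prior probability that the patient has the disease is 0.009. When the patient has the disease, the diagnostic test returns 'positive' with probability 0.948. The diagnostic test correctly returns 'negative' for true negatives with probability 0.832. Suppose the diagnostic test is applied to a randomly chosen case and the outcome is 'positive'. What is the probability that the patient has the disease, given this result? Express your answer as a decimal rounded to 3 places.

Write H for 'the patient has the disease'. Prior odds H:¬H = 0.009/0.991 = 0.0090817. For the 'positive' outcome, the likelihood ratio is 0.948/0.168 = 5.6429.
Posterior odds = 0.0090817 × 5.6429 = 0.051247, so P(H|E) = 0.051247/(1+0.051247) = 0.049.

P(H | E) ≈ 0.049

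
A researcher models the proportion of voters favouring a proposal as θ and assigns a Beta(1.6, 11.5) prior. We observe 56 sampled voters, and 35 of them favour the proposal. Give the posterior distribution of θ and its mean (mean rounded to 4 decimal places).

The binomial likelihood is conjugate to the Beta prior: with 35 successes and 21 failures, the posterior is Beta(1.6+35, 11.5+21) = Beta(36.6, 32.5).
Posterior mean = α/(α+β) = 36.6/69.1 = 0.5297.

Posterior: Beta(36.6, 32.5); mean ≈ 0.5297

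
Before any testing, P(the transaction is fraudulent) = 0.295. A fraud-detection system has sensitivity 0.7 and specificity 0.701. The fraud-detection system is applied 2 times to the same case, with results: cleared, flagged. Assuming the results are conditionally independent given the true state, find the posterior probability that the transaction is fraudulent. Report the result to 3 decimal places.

Let H be the event that the transaction is fraudulent; start with P(H) = 0.295. P('flagged'|H) = 0.7, P('flagged'|¬H) = 0.299.
Update on result 1 ('cleared'): P(H) ← 0.3·0.2950 / (0.3·0.2950 + 0.701·0.7050) = 0.088500/0.58271 = 0.1519.
Update on result 2 ('flagged'): P(H) ← 0.7·0.1519 / (0.7·0.1519 + 0.299·0.8481) = 0.10631/0.35990 = 0.2954.

Posterior P(H) ≈ 0.295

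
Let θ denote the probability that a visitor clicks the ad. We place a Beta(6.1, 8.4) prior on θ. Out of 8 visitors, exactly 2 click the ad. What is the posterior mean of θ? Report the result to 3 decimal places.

Observing 2 successes and 6 failures updates Beta(6.1, 8.4) by adding the success and failure counts to the two shape parameters: α = 6.1+2 = 8.1, β = 8.4+6 = 14.4.
E[θ | data] = 8.1/(8.1+14.4) = 0.360.

Posterior mean ≈ 0.360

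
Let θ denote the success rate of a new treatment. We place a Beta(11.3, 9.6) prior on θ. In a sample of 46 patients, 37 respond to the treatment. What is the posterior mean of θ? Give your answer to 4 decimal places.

The binomial likelihood is conjugate to the Beta prior: with 37 successes and 9 failures, the posterior is Beta(11.3+37, 9.6+9) = Beta(48.3, 18.6).
E[θ | data] = 48.3/(48.3+18.6) = 0.7220.

Posterior mean ≈ 0.7220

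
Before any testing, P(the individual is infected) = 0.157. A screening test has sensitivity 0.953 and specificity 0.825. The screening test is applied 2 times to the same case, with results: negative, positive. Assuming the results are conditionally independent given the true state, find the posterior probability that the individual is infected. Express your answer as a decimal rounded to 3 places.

Posterior P(H) ≈ 0.055

With H the event that the individual is infected, the joint likelihood of the observed sequence is P(data|H) = 0.047·0.953 = 0.044791 and P(data|¬H) = 0.825·0.175 = 0.14437.
Bayes: P(H|data) = 0.157·0.044791 / (0.157·0.044791 + 0.843·0.14437) = 0.0070322/0.12874 = 0.0546.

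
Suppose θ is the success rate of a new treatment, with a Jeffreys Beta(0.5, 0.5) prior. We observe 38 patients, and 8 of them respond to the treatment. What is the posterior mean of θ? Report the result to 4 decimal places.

The binomial likelihood is conjugate to the Beta prior: with 8 successes and 30 failures, the posterior is Beta(0.5+8, 0.5+30) = Beta(8.5, 30.5).
E[θ | data] = 8.5/(8.5+30.5) = 0.2179.

Posterior mean ≈ 0.2179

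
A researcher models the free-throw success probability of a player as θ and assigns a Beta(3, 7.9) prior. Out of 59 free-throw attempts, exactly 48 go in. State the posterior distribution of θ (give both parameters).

Posterior: Beta(51, 18.9)

The binomial likelihood is conjugate to the Beta prior: with 48 successes and 11 failures, the posterior is Beta(3+48, 7.9+11) = Beta(51, 18.9).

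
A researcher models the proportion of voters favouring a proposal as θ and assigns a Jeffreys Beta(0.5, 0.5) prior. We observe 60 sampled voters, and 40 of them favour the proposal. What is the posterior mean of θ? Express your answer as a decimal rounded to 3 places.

Posterior mean ≈ 0.664

The binomial likelihood is conjugate to the Beta prior: with 40 successes and 20 failures, the posterior is Beta(0.5+40, 0.5+20) = Beta(40.5, 20.5).
Posterior mean = α/(α+β) = 40.5/61 = 0.664.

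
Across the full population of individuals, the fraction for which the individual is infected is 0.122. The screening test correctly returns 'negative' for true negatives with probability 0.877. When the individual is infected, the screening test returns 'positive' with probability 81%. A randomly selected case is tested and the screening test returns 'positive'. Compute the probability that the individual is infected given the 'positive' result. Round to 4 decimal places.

P(H | E) ≈ 0.4778

Let H be the event that the individual is infected. P(H) = 0.122, so P(¬H) = 0.878. With E the 'positive' result, P(E|H) = 0.81 and P(E|¬H) = 0.123.
P(E) = 0.81·0.122 + 0.123·0.878 = 0.098820 + 0.10799 = 0.20681.
By Bayes' theorem, P(H|E) = 0.098820 / 0.20681 = 0.4778.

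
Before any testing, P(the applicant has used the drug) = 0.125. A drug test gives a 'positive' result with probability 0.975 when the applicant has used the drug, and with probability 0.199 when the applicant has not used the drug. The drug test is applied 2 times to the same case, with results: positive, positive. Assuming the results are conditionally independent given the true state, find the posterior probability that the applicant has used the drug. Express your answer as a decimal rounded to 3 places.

With H the event that the applicant has used the drug, the joint likelihood of the observed sequence is P(data|H) = 0.975·0.975 = 0.95062 and P(data|¬H) = 0.199·0.199 = 0.039601.
Bayes: P(H|data) = 0.125·0.95062 / (0.125·0.95062 + 0.875·0.039601) = 0.11883/0.15348 = 0.7742.

Posterior P(H) ≈ 0.774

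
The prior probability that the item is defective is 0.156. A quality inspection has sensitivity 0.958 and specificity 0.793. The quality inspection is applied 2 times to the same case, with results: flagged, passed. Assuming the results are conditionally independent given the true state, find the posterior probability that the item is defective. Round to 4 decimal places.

Posterior P(H) ≈ 0.0433

With H the event that the item is defective, the joint likelihood of the observed sequence is P(data|H) = 0.958·0.042 = 0.040236 and P(data|¬H) = 0.207·0.793 = 0.16415.
Bayes: P(H|data) = 0.156·0.040236 / (0.156·0.040236 + 0.844·0.16415) = 0.0062768/0.14482 = 0.0433.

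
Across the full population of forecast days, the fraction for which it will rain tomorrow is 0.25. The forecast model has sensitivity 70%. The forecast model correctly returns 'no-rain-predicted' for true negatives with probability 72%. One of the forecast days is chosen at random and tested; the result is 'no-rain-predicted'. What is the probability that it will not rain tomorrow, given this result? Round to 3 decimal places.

P(¬H | E) ≈ 0.878

Let H be the event that it will rain tomorrow. P(H) = 0.25, so P(¬H) = 0.75. With E the 'no-rain-predicted' result, P(E|H) = 0.3 and P(E|¬H) = 0.72.
P(E) = 0.3·0.25 + 0.72·0.75 = 0.075000 + 0.54000 = 0.61500.
By Bayes' theorem, P(H|E) = 0.075000 / 0.61500 = 0.122. Hence P(¬H|E) = 1 − 0.122 = 0.878.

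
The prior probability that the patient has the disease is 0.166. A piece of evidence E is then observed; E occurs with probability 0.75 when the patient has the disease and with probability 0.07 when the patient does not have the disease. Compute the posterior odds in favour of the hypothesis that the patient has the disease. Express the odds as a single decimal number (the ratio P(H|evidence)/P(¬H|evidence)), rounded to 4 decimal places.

Posterior odds ≈ 2.1326

Prior odds = 0.166/(1−0.166) = 0.19904.
Likelihood ratio for E = 0.75/0.07 = 10.714.
Posterior odds = prior odds × LR = 2.1326.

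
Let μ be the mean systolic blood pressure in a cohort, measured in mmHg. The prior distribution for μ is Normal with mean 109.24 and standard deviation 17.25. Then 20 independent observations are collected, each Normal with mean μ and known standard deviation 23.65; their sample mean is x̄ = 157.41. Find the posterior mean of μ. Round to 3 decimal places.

Posterior mean ≈ 153.272

With known σ, the Normal prior is conjugate. Weight on the data is w = (n/σ²)/(n/σ² + 1/τ₀²) = 0.0357575/(0.0357575+0.00336064) = 0.91409.
Posterior mean = w·x̄ + (1−w)·μ₀ = 0.91409·157.41 + 0.085910·109.24 = 153.272.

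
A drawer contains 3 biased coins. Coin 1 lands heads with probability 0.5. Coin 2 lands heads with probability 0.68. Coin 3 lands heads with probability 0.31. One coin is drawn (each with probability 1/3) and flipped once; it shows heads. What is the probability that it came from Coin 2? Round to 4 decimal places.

P(heads|C1) = 0.5; P(heads|C2) = 0.68; P(heads|C3) = 0.31.
Prior × likelihood for each source: 0.333333·0.5=0.1667, 0.333333·0.68=0.2267, 0.333333·0.31=0.1033. Summing gives P(heads) = 0.49667.
P(Coin 2 | heads) = 0.2267 / 0.49667 = 0.4564.

Posterior probability ≈ 0.4564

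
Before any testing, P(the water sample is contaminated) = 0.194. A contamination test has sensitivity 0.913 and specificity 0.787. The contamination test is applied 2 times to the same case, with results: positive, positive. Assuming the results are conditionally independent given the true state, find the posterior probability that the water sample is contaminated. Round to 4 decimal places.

Posterior P(H) ≈ 0.8156

Let H be the event that the water sample is contaminated; start with P(H) = 0.194. P('positive'|H) = 0.913, P('positive'|¬H) = 0.213.
Update on result 1 ('positive'): P(H) ← 0.913·0.1940 / (0.913·0.1940 + 0.213·0.8060) = 0.17712/0.34880 = 0.5078.
Update on result 2 ('positive'): P(H) ← 0.913·0.5078 / (0.913·0.5078 + 0.213·0.4922) = 0.46362/0.56846 = 0.8156.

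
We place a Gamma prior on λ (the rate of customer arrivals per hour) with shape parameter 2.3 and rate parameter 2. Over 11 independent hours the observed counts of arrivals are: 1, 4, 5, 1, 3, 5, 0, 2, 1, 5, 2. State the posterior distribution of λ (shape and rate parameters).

The Poisson likelihood adds the total count to the shape and the number of exposure periods to the rate. Here ∑xᵢ = 29 and n = 11, so shape 2.3→31.3 and rate 2→13.

Posterior: Gamma(shape=31.3, rate=13)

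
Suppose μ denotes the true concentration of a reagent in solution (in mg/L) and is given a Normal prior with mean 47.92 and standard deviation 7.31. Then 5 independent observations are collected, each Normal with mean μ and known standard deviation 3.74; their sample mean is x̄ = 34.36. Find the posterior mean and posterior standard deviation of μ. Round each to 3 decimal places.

Posterior mean ≈ 35.035; posterior SD ≈ 1.630

Prior precision 1/τ₀² = 1/7.31² = 0.0187139; data precision n/σ² = 5/3.74² = 0.357459.
Posterior precision = 0.0187139 + 0.357459 = 0.376173, giving posterior SD = 1/√0.376173 = 1.630.
Posterior mean = (0.0187139·47.92 + 0.357459·34.36) / 0.376173 = 35.035.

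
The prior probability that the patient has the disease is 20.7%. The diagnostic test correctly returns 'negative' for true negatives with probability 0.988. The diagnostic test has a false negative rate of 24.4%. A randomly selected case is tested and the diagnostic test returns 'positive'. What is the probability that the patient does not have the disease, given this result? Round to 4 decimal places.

Let H be the event that the patient has the disease. P(H) = 0.207, so P(¬H) = 0.793. With E the 'positive' result, P(E|H) = 0.756 and P(E|¬H) = 0.012.
P(E) = 0.756·0.207 + 0.012·0.793 = 0.15649 + 0.0095160 = 0.16601.
By Bayes' theorem, P(H|E) = 0.15649 / 0.16601 = 0.9427. Hence P(¬H|E) = 1 − 0.9427 = 0.0573.

P(¬H | E) ≈ 0.0573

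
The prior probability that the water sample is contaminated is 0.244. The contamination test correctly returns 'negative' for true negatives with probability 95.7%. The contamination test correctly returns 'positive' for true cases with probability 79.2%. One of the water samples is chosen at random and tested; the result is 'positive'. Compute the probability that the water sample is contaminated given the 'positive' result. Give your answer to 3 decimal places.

P(H | E) ≈ 0.856

Let H be the event that the water sample is contaminated. P(H) = 0.244, so P(¬H) = 0.756. With E the 'positive' result, P(E|H) = 0.792 and P(E|¬H) = 0.043.
P(E) = 0.792·0.244 + 0.043·0.756 = 0.19325 + 0.032508 = 0.22576.
By Bayes' theorem, P(H|E) = 0.19325 / 0.22576 = 0.856.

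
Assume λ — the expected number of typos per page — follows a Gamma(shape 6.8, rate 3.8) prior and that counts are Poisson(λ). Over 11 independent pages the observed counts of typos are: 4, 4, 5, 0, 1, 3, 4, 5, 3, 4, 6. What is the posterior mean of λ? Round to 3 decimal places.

The Poisson likelihood adds the total count to the shape and the number of exposure periods to the rate. Here ∑xᵢ = 39 and n = 11, so shape 6.8→45.8 and rate 3.8→14.8.
E[λ | data] = 45.8/14.8 = 3.095.

Posterior mean ≈ 3.095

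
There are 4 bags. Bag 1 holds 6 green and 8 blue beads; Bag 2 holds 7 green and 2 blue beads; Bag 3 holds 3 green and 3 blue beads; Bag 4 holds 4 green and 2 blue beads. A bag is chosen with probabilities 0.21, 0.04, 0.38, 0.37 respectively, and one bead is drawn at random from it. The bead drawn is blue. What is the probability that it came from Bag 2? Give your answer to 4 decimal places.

Posterior probability ≈ 0.0201

P(blue|Bag 1) = 0.5714; P(blue|Bag 2) = 0.2222; P(blue|Bag 3) = 0.5; P(blue|Bag 4) = 0.3333.
Prior × likelihood for each source: 0.21·0.5714=0.1200, 0.04·0.2222=0.008889, 0.38·0.5=0.1900, 0.37·0.3333=0.1233. Summing gives P(blue) = 0.44222.
P(Bag 2 | blue) = 0.008889 / 0.44222 = 0.0201.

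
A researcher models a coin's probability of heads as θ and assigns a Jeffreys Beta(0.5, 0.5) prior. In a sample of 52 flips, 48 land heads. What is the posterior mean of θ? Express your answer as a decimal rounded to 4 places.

Observing 48 successes and 4 failures updates Beta(0.5, 0.5) by adding the success and failure counts to the two shape parameters: α = 0.5+48 = 48.5, β = 0.5+4 = 4.5.
E[θ | data] = 48.5/(48.5+4.5) = 0.9151.

Posterior mean ≈ 0.9151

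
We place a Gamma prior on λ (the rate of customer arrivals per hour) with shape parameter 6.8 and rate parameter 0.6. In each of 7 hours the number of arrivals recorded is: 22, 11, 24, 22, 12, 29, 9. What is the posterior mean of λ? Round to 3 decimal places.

The Poisson likelihood adds the total count to the shape and the number of exposure periods to the rate. Here ∑xᵢ = 129 and n = 7, so shape 6.8→135.8 and rate 0.6→7.6.
E[λ | data] = 135.8/7.6 = 17.868.

Posterior mean ≈ 17.868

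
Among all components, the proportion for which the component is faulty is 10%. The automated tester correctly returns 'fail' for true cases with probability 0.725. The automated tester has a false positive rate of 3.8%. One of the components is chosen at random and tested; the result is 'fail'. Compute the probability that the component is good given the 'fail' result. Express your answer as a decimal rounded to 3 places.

P(¬H | E) ≈ 0.321

Write H for 'the component is faulty'. Prior odds H:¬H = 0.1/0.9 = 0.11111. For the 'fail' outcome, the likelihood ratio is 0.725/0.038 = 19.079.
Posterior odds = 0.11111 × 19.079 = 2.1199, so P(H|E) = 2.1199/(1+2.1199) = 0.679. Then P(¬H|E) = 1 − 0.679 = 0.321.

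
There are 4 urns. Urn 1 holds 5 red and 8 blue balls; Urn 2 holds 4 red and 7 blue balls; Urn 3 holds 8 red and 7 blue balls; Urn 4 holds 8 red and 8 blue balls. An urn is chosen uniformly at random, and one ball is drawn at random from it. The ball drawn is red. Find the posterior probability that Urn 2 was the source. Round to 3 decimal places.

Posterior probability ≈ 0.204

P(red|Urn 1) = 0.3846; P(red|Urn 2) = 0.3636; P(red|Urn 3) = 0.5333; P(red|Urn 4) = 0.5.
Prior × likelihood for each source: 0.25·0.3846=0.09615, 0.25·0.3636=0.09091, 0.25·0.5333=0.1333, 0.25·0.5=0.1250. Summing gives P(red) = 0.44540.
P(Urn 2 | red) = 0.09091 / 0.44540 = 0.204.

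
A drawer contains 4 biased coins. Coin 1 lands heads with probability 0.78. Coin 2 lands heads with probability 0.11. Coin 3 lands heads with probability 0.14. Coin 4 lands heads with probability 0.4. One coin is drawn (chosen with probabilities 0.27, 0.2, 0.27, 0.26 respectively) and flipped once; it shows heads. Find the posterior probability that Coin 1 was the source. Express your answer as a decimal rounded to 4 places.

Tabulate prior·likelihood by source: [1] prior 0.27, lik 0.78, product 0.2106; [2] prior 0.2, lik 0.11, product 0.02200; [3] prior 0.27, lik 0.14, product 0.03780; [4] prior 0.26, lik 0.4, product 0.1040.
Normalizing constant = 0.37440; the posterior for Coin 1 is its product over the sum, 0.2106/0.37440 = 0.5625.

Posterior probability ≈ 0.5625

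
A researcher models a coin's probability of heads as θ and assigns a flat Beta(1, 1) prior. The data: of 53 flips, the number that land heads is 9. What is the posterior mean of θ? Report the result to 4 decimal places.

Posterior mean ≈ 0.1818

The binomial likelihood is conjugate to the Beta prior: with 9 successes and 44 failures, the posterior is Beta(1+9, 1+44) = Beta(10, 45).
E[θ | data] = 10/(10+45) = 0.1818.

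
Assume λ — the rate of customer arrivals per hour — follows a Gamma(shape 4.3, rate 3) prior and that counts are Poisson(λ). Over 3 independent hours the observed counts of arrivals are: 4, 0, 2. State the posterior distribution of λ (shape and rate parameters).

The Poisson likelihood adds the total count to the shape and the number of exposure periods to the rate. Here ∑xᵢ = 6 and n = 3, so shape 4.3→10.3 and rate 3→6.

Posterior: Gamma(shape=10.3, rate=6)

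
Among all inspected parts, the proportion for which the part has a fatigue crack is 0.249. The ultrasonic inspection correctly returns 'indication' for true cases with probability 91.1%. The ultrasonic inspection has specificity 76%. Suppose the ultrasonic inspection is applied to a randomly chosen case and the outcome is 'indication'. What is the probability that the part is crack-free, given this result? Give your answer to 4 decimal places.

Let H be the event that the part has a fatigue crack. P(H) = 0.249, so P(¬H) = 0.751. With E the 'indication' result, P(E|H) = 0.911 and P(E|¬H) = 0.24.
P(E) = 0.911·0.249 + 0.24·0.751 = 0.22684 + 0.18024 = 0.40708.
By Bayes' theorem, P(H|E) = 0.22684 / 0.40708 = 0.5572. Hence P(¬H|E) = 1 − 0.5572 = 0.4428.

P(¬H | E) ≈ 0.4428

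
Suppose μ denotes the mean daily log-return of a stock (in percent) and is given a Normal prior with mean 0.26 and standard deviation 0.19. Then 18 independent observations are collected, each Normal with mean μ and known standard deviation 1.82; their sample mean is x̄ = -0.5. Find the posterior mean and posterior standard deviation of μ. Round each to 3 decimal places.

Posterior mean ≈ 0.135; posterior SD ≈ 0.174

With known σ, the Normal prior is conjugate. Weight on the data is w = (n/σ²)/(n/σ² + 1/τ₀²) = 5.43413/(5.43413+27.7008) = 0.16400.
Posterior mean = w·x̄ + (1−w)·μ₀ = 0.16400·-0.5 + 0.83600·0.26 = 0.135. Posterior variance = 1/(5.43413+27.7008) = 0.0301796, so SD = 0.174.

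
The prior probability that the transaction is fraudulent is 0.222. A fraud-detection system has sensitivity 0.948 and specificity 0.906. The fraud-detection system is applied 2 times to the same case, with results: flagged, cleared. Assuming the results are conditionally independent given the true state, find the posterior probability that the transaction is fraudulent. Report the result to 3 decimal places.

Posterior P(H) ≈ 0.142

Let H be the event that the transaction is fraudulent; start with P(H) = 0.222. P('flagged'|H) = 0.948, P('flagged'|¬H) = 0.094.
Update on result 1 ('flagged'): P(H) ← 0.948·0.2220 / (0.948·0.2220 + 0.094·0.7780) = 0.21046/0.28359 = 0.7421.
Update on result 2 ('cleared'): P(H) ← 0.052·0.7421 / (0.052·0.7421 + 0.906·0.2579) = 0.038590/0.27223 = 0.1418.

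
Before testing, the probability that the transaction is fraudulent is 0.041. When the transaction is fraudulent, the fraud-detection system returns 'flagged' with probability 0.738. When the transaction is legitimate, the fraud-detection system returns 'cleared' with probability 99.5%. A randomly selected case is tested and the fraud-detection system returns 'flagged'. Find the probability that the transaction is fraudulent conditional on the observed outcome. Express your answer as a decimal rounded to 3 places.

Write H for 'the transaction is fraudulent'. Prior odds H:¬H = 0.041/0.959 = 0.042753. For the 'flagged' outcome, the likelihood ratio is 0.738/0.005 = 147.60.
Posterior odds = 0.042753 × 147.60 = 6.3103, so P(H|E) = 6.3103/(1+6.3103) = 0.863.

P(H | E) ≈ 0.863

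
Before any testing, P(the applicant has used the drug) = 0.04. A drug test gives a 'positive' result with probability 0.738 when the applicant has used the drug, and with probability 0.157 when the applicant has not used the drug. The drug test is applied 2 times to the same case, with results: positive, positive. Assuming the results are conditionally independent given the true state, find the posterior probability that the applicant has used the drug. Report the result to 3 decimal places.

With H the event that the applicant has used the drug, the joint likelihood of the observed sequence is P(data|H) = 0.738·0.738 = 0.54464 and P(data|¬H) = 0.157·0.157 = 0.024649.
Bayes: P(H|data) = 0.04·0.54464 / (0.04·0.54464 + 0.96·0.024649) = 0.021786/0.045449 = 0.4793.

Posterior P(H) ≈ 0.479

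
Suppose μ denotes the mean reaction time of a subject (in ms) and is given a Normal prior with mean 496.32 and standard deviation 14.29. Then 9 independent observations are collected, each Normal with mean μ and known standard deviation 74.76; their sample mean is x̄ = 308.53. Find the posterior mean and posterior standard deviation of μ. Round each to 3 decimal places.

Posterior mean ≈ 449.850; posterior SD ≈ 12.396

With known σ, the Normal prior is conjugate. Weight on the data is w = (n/σ²)/(n/σ² + 1/τ₀²) = 0.00161029/(0.00161029+0.00489706) = 0.24746.
Posterior mean = w·x̄ + (1−w)·μ₀ = 0.24746·308.53 + 0.75254·496.32 = 449.850. Posterior variance = 1/(0.00161029+0.00489706) = 153.672, so SD = 12.396.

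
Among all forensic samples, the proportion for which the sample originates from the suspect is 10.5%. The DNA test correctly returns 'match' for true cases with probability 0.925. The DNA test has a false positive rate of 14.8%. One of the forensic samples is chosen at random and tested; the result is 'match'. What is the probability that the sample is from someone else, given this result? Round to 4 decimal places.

P(¬H | E) ≈ 0.5770

Write H for 'the sample originates from the suspect'. Prior odds H:¬H = 0.105/0.895 = 0.11732. For the 'match' outcome, the likelihood ratio is 0.925/0.148 = 6.2500.
Posterior odds = 0.11732 × 6.2500 = 0.73324, so P(H|E) = 0.73324/(1+0.73324) = 0.4230. Then P(¬H|E) = 1 − 0.4230 = 0.5770.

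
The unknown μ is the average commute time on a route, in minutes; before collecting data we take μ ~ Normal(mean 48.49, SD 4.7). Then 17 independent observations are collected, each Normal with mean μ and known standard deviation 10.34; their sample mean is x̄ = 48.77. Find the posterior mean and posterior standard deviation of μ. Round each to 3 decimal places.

Posterior mean ≈ 48.708; posterior SD ≈ 2.213

With known σ, the Normal prior is conjugate. Weight on the data is w = (n/σ²)/(n/σ² + 1/τ₀²) = 0.159004/(0.159004+0.0452694) = 0.77839.
Posterior mean = w·x̄ + (1−w)·μ₀ = 0.77839·48.77 + 0.22161·48.49 = 48.708. Posterior variance = 1/(0.159004+0.0452694) = 4.89540, so SD = 2.213.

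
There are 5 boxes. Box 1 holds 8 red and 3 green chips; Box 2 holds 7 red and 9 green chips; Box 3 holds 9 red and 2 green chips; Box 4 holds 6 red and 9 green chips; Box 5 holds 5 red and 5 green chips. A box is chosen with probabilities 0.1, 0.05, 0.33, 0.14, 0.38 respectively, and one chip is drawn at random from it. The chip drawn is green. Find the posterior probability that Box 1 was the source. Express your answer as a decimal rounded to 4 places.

Posterior probability ≈ 0.0700

P(green|Box 1) = 0.2727; P(green|Box 2) = 0.5625; P(green|Box 3) = 0.1818; P(green|Box 4) = 0.6; P(green|Box 5) = 0.5.
Prior × likelihood for each source: 0.1·0.2727=0.02727, 0.05·0.5625=0.02813, 0.33·0.1818=0.06000, 0.14·0.6=0.08400, 0.38·0.5=0.1900. Summing gives P(green) = 0.38940.
P(Box 1 | green) = 0.02727 / 0.38940 = 0.0700.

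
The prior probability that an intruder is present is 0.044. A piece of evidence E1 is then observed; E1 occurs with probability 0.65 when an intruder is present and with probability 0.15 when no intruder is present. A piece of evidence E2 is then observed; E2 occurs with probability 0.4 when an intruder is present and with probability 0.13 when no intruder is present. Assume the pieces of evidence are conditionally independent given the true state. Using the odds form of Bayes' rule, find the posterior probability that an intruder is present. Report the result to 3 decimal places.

Prior odds = 0.044/(1−0.044) = 0.046025. In log-odds, ln(0.046025) = -3.0786.
Add log likelihood ratios: ln(4.3333) + ln(3.0769) = 2.5903.
Posterior log-odds = -0.48830, so posterior odds = exp(-0.48830) = 0.61367. Converting, P(H|E) = 0.61367/1.6137 = 0.380.

Posterior probability ≈ 0.380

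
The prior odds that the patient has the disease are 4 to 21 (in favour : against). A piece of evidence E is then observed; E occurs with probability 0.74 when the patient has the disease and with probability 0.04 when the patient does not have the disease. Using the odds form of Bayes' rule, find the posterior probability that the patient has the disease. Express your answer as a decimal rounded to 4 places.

Prior odds = 4/21 = 0.19048. In log-odds, ln(0.19048) = -1.6582.
Add log likelihood ratio: ln(18.500) = 2.9178.
Posterior log-odds = 1.2595, so posterior odds = exp(1.2595) = 3.5238. Converting, P(H|E) = 3.5238/4.5238 = 0.7789.

Posterior probability ≈ 0.7789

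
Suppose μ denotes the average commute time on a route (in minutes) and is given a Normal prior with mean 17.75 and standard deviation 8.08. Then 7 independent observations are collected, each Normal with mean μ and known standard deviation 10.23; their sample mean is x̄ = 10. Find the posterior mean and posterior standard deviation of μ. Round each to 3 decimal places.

Posterior mean ≈ 11.444; posterior SD ≈ 3.488

Prior precision 1/τ₀² = 1/8.08² = 0.0153171; data precision n/σ² = 7/10.23² = 0.0668878.
Posterior precision = 0.0153171 + 0.0668878 = 0.0822049, giving posterior SD = 1/√0.0822049 = 3.488.
Posterior mean = (0.0153171·17.75 + 0.0668878·10) / 0.0822049 = 11.444.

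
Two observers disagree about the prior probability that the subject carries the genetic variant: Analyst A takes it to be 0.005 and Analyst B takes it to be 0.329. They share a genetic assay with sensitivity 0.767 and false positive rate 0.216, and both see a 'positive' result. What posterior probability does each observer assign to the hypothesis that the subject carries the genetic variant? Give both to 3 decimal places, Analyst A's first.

Analyst A: 0.018; Analyst B: 0.635

P('+'|H) = 0.767, P('+'|¬H) = 0.216.
Analyst A: numerator 0.767·0.005 = 0.0038350; evidence = 0.0038350+0.216·0.995 = 0.21876; posterior = 0.018.
Analyst B: numerator 0.767·0.329 = 0.25234; evidence = 0.25234+0.216·0.671 = 0.39728; posterior = 0.635.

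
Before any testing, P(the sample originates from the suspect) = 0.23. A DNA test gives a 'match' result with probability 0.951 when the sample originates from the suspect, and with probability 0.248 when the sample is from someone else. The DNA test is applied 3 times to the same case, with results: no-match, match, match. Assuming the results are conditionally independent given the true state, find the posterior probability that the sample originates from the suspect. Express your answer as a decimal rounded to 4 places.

With H the event that the sample originates from the suspect, the joint likelihood of the observed sequence is P(data|H) = 0.049·0.951·0.951 = 0.044316 and P(data|¬H) = 0.752·0.248·0.248 = 0.046251.
Bayes: P(H|data) = 0.23·0.044316 / (0.23·0.044316 + 0.77·0.046251) = 0.010193/0.045806 = 0.2225.

Posterior P(H) ≈ 0.2225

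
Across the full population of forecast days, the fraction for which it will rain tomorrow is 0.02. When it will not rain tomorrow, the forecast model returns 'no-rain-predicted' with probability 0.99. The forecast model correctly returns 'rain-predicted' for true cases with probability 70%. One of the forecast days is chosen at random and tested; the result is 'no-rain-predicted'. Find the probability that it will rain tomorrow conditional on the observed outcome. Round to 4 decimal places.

P(H | E) ≈ 0.0061

Let H be the event that it will rain tomorrow. P(H) = 0.02, so P(¬H) = 0.98. With E the 'no-rain-predicted' result, P(E|H) = 0.3 and P(E|¬H) = 0.99.
P(E) = 0.3·0.02 + 0.99·0.98 = 0.0060000 + 0.97020 = 0.97620.
By Bayes' theorem, P(H|E) = 0.0060000 / 0.97620 = 0.0061.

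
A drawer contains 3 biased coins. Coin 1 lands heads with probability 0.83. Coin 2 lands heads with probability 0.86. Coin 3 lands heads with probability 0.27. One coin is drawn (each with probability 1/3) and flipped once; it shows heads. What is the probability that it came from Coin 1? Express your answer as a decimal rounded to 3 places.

Posterior probability ≈ 0.423

Tabulate prior·likelihood by source: [1] prior 0.333333, lik 0.83, product 0.2767; [2] prior 0.333333, lik 0.86, product 0.2867; [3] prior 0.333333, lik 0.27, product 0.09000.
Normalizing constant = 0.65333; the posterior for Coin 1 is its product over the sum, 0.2767/0.65333 = 0.423.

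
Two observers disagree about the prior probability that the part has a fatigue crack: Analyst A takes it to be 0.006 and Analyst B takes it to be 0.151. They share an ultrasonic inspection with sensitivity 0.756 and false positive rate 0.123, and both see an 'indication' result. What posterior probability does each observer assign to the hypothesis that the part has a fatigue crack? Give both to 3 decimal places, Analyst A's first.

The likelihood ratio for an 'indication' result is 0.756/0.123 = 6.1463.
Analyst A: prior odds 0.006/0.994 = 0.0060362; posterior odds 0.037101; posterior probability 0.036.
Analyst B: prior odds 0.151/0.849 = 0.17786; posterior odds 1.0932; posterior probability 0.522.

Analyst A: 0.036; Analyst B: 0.522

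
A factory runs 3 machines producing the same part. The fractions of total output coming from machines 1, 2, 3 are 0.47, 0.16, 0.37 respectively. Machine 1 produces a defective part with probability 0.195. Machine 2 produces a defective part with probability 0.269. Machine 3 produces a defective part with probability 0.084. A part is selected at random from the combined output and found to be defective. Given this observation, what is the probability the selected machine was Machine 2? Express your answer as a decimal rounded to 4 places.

Posterior probability ≈ 0.2596

P(defective|M1) = 0.195; P(defective|M2) = 0.269; P(defective|M3) = 0.084.
Prior × likelihood for each source: 0.47·0.195=0.09165, 0.16·0.269=0.04304, 0.37·0.084=0.03108. Summing gives P(defective) = 0.16577.
P(Machine 2 | defective) = 0.04304 / 0.16577 = 0.2596.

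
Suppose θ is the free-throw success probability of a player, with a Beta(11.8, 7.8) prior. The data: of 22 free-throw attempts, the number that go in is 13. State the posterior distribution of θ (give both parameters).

Posterior: Beta(24.8, 16.8)

Observing 13 successes and 9 failures updates Beta(11.8, 7.8) by adding the success and failure counts to the two shape parameters: α = 11.8+13 = 24.8, β = 7.8+9 = 16.8.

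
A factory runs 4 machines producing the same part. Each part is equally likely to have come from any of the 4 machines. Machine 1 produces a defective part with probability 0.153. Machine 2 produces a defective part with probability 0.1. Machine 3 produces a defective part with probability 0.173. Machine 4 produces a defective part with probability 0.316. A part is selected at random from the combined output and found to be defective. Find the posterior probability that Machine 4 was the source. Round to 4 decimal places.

Posterior probability ≈ 0.4259

P(defective|M1) = 0.153; P(defective|M2) = 0.1; P(defective|M3) = 0.173; P(defective|M4) = 0.316.
Prior × likelihood for each source: 0.25·0.153=0.03825, 0.25·0.1=0.02500, 0.25·0.173=0.04325, 0.25·0.316=0.07900. Summing gives P(defective) = 0.18550.
P(Machine 4 | defective) = 0.07900 / 0.18550 = 0.4259.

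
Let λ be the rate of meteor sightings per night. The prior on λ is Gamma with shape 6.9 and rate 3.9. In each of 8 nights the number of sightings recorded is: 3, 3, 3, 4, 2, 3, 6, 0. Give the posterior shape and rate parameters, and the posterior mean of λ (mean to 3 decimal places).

Total count ∑xᵢ = 24 over n = 8 nights.
Gamma is conjugate to the Poisson likelihood: posterior is Gamma(shape = 6.9+24 = 30.9, rate = 3.9+8 = 11.9).
E[λ | data] = 30.9/11.9 = 2.597.

Posterior: Gamma(shape=30.9, rate=11.9); mean ≈ 2.597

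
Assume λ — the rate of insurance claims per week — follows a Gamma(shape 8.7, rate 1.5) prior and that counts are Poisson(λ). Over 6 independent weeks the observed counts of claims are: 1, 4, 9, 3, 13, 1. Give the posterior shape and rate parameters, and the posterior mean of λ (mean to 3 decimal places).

Posterior: Gamma(shape=39.7, rate=7.5); mean ≈ 5.293

Total count ∑xᵢ = 31 over n = 6 weeks.
Gamma is conjugate to the Poisson likelihood: posterior is Gamma(shape = 8.7+31 = 39.7, rate = 1.5+6 = 7.5).
E[λ | data] = 39.7/7.5 = 5.293.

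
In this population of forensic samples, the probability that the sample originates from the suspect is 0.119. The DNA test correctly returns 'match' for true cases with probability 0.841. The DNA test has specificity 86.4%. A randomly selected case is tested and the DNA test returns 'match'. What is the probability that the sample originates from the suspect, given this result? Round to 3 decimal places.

P(H | E) ≈ 0.455

Let H be the event that the sample originates from the suspect. P(H) = 0.119, so P(¬H) = 0.881. With E the 'match' result, P(E|H) = 0.841 and P(E|¬H) = 0.136.
P(E) = 0.841·0.119 + 0.136·0.881 = 0.10008 + 0.11982 = 0.21990.
By Bayes' theorem, P(H|E) = 0.10008 / 0.21990 = 0.455.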